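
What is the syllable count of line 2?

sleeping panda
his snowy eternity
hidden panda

7

Line 2: his (1), snowy (2), eternity (4) → 7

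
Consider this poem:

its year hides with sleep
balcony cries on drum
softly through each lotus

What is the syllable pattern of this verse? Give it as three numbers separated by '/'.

5/6/6

Line 1: "its year hides with sleep": 1+1+1+1+1 = 5
Line 2: "balcony cries on drum": 3+1+1+1 = 6
Line 3: "softly through each lotus": 2+1+1+2 = 6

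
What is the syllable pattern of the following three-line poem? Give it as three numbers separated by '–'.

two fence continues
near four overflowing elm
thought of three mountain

Line 1: "two fence continues": 1+1+3 = 5
Line 2: "near four overflowing elm": 1+1+4+1 = 7
Line 3: "thought of three mountain": 1+1+1+2 = 5

5–7–5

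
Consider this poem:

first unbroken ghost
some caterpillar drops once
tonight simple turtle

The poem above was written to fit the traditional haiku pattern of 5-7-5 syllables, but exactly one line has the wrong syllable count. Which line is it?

Line 3

Line 1: first (1), unbroken (3), ghost (1) → 5 ✓
Line 2: some (1), caterpillar (4), drops (1), once (1) → 7 ✓
Line 3: tonight (2), simple (2), turtle (2) → 6 (expected 5)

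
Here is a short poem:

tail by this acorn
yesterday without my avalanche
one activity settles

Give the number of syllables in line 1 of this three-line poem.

5

Line 1: tail(1) + by(1) + this(1) + acorn(2) = 5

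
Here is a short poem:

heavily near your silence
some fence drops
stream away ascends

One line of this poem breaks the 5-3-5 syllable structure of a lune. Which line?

Line 1: heavily(3) + near(1) + your(1) + silence(2) = 7 (expected 5)
Line 2: some(1) + fence(1) + drops(1) = 3 ✓
Line 3: stream(1) + away(2) + ascends(2) = 5 ✓

Line 1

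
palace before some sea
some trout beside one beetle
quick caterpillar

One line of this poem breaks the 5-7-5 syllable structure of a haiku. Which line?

Line 1: palace(2) + before(2) + some(1) + sea(1) = 6 (expected 5)
Line 2: some(1) + trout(1) + beside(2) + one(1) + beetle(2) = 7 ✓
Line 3: quick(1) + caterpillar(4) = 5 ✓

The first line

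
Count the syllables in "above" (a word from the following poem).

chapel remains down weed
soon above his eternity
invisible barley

2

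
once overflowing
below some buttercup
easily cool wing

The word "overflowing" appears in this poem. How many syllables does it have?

"overflowing" has 4 syllables.

4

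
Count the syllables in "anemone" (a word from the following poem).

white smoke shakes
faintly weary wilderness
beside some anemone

4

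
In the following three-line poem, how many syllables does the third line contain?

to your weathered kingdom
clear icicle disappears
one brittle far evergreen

The third line: one (1), brittle (2), far (1), evergreen (3) → 7

7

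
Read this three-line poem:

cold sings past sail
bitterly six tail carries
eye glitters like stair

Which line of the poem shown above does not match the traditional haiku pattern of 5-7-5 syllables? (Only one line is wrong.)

Line 1: "cold sings past sail": 1+1+1+1 = 4 (expected 5)
Line 2: "bitterly six tail carries": 3+1+1+2 = 7 ✓
Line 3: "eye glitters like stair": 1+2+1+1 = 5 ✓

Line 1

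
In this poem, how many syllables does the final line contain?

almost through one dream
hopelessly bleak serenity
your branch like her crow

The final line: "your branch like her crow": 1+1+1+1+1 = 5

5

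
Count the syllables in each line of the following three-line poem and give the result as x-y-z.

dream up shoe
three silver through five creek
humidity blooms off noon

3-6-7

Line 1: "dream up shoe": 1+1+1 = 3
Line 2: "three silver through five creek": 1+2+1+1+1 = 6
Line 3: "humidity blooms off noon": 4+1+1+1 = 7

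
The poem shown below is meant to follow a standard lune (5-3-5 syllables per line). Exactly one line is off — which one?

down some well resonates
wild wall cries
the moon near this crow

Line 1: "down some well resonates": 1+1+1+3 = 6 (expected 5)
Line 2: "wild wall cries": 1+1+1 = 3 ✓
Line 3: "the moon near this crow": 1+1+1+1+1 = 5 ✓

Line 1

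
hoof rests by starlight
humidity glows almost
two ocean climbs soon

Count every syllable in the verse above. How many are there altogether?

Line 1: "hoof rests by starlight": 1+1+1+2 = 5
Line 2: "humidity glows almost": 4+1+2 = 7
Line 3: "two ocean climbs soon": 1+2+1+1 = 5
Total: 5 + 7 + 5 = 17

17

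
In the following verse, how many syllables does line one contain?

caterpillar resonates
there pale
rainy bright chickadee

Line one: "caterpillar resonates": 4+3 = 7

7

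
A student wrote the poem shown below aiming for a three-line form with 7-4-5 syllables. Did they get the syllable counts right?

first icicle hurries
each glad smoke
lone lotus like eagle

No

Line 1: "first icicle hurries": 1+3+2 = 6 (expected 7)
Line 2: "each glad smoke": 1+1+1 = 3 (expected 4)
Line 3: "lone lotus like eagle": 1+2+1+2 = 6 (expected 5)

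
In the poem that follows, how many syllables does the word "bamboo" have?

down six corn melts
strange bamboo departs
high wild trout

2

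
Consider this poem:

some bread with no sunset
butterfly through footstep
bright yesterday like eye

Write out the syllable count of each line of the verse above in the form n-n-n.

Line 1: some(1) + bread(1) + with(1) + no(1) + sunset(2) = 6
Line 2: butterfly(3) + through(1) + footstep(2) = 6
Line 3: bright(1) + yesterday(3) + like(1) + eye(1) = 6

6-6-6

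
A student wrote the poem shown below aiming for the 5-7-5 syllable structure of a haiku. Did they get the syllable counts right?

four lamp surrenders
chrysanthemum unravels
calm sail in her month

Yes

Line 1: four (1), lamp (1), surrenders (3) → 5 ✓
Line 2: chrysanthemum (4), unravels (3) → 7 ✓
Line 3: calm (1), sail (1), in (1), her (1), month (1) → 5 ✓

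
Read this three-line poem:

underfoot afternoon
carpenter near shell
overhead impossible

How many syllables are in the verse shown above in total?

18

Line 1: underfoot(3) + afternoon(3) = 6
Line 2: carpenter(3) + near(1) + shell(1) = 5
Line 3: overhead(3) + impossible(4) = 7
Total: 6 + 5 + 7 = 18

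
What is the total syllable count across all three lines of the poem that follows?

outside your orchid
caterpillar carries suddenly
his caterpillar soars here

Line 1: outside (2), your (1), orchid (2) → 5
Line 2: caterpillar (4), carries (2), suddenly (3) → 9
Line 3: his (1), caterpillar (4), soars (1), here (1) → 7
Total: 5 + 9 + 7 = 21

21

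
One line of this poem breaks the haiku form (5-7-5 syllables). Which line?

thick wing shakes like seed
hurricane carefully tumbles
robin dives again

Line 1: "thick wing shakes like seed": 1+1+1+1+1 = 5 ✓
Line 2: "hurricane carefully tumbles": 3+3+2 = 8 (expected 7)
Line 3: "robin dives again": 2+1+2 = 5 ✓

The second line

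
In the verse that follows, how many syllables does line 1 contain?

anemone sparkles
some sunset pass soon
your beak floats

6

Line 1: anemone(4) + sparkles(2) = 6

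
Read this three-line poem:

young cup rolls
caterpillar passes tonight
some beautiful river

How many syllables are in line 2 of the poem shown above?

8

Line 2: "caterpillar passes tonight": 4+2+2 = 8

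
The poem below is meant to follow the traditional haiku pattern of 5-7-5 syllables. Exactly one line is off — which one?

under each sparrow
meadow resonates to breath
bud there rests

Line 3

Line 1: "under each sparrow": 2+1+2 = 5 ✓
Line 2: "meadow resonates to breath": 2+3+1+1 = 7 ✓
Line 3: "bud there rests": 1+1+1 = 3 (expected 5)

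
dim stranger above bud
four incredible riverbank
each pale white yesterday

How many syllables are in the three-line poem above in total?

Line 1: dim(1) + stranger(2) + above(2) + bud(1) = 6
Line 2: four(1) + incredible(4) + riverbank(3) = 8
Line 3: each(1) + pale(1) + white(1) + yesterday(3) = 6
Total: 6 + 8 + 6 = 20

20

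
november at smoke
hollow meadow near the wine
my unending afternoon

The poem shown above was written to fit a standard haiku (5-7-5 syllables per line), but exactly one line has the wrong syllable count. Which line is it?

Line 1: november(3) + at(1) + smoke(1) = 5 ✓
Line 2: hollow(2) + meadow(2) + near(1) + the(1) + wine(1) = 7 ✓
Line 3: my(1) + unending(3) + afternoon(3) = 7 (expected 5)

The third line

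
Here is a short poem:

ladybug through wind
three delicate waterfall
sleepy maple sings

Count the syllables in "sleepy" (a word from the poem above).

2

"sleepy" has 2 syllables.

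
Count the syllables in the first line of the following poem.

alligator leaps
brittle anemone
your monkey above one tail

The first line: alligator (4), leaps (1) → 5

5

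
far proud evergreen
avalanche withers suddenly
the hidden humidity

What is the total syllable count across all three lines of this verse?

20

Line 1: far(1) + proud(1) + evergreen(3) = 5
Line 2: avalanche(3) + withers(2) + suddenly(3) = 8
Line 3: the(1) + hidden(2) + humidity(4) = 7
Total: 5 + 8 + 7 = 20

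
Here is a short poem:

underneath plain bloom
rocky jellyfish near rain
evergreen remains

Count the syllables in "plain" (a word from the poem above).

1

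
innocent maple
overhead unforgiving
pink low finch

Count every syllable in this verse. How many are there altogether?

15

Line 1: innocent(3) + maple(2) = 5
Line 2: overhead(3) + unforgiving(4) = 7
Line 3: pink(1) + low(1) + finch(1) = 3
Total: 5 + 7 + 3 = 15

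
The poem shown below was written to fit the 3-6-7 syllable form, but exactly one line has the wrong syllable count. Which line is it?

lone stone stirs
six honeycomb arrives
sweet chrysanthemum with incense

Line 1: lone(1) + stone(1) + stirs(1) = 3 ✓
Line 2: six(1) + honeycomb(3) + arrives(2) = 6 ✓
Line 3: sweet(1) + chrysanthemum(4) + with(1) + incense(2) = 8 (expected 7)

The third line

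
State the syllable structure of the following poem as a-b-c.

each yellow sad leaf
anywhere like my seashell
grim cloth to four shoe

5-7-5

Line 1: "each yellow sad leaf": 1+2+1+1 = 5
Line 2: "anywhere like my seashell": 3+1+1+2 = 7
Line 3: "grim cloth to four shoe": 1+1+1+1+1 = 5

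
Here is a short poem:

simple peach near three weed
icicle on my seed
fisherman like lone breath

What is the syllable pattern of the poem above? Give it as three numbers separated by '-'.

6-6-6

Line 1: "simple peach near three weed": 2+1+1+1+1 = 6
Line 2: "icicle on my seed": 3+1+1+1 = 6
Line 3: "fisherman like lone breath": 3+1+1+1 = 6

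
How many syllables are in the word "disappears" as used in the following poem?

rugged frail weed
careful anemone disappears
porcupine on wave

3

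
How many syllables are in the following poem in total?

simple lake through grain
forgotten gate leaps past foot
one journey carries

17

Line 1: simple(2) + lake(1) + through(1) + grain(1) = 5
Line 2: forgotten(3) + gate(1) + leaps(1) + past(1) + foot(1) = 7
Line 3: one(1) + journey(2) + carries(2) = 5
Total: 5 + 7 + 5 = 17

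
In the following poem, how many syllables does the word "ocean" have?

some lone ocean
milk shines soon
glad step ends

"ocean" has 2 syllables.

2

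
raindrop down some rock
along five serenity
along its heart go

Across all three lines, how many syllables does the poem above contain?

17

Line 1: raindrop (2), down (1), some (1), rock (1) → 5
Line 2: along (2), five (1), serenity (4) → 7
Line 3: along (2), its (1), heart (1), go (1) → 5
Total: 5 + 7 + 5 = 17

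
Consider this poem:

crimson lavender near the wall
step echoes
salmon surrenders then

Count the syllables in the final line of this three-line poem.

6

The final line: "salmon surrenders then": 2+3+1 = 6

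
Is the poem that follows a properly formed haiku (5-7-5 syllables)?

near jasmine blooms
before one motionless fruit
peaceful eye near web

Line 1: near(1) + jasmine(2) + blooms(1) = 4 (expected 5)
Line 2: before(2) + one(1) + motionless(3) + fruit(1) = 7 ✓
Line 3: peaceful(2) + eye(1) + near(1) + web(1) = 5 ✓

No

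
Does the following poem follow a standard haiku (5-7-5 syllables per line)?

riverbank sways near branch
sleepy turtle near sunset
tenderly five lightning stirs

Line 1: "riverbank sways near branch": 3+1+1+1 = 6 (expected 5)
Line 2: "sleepy turtle near sunset": 2+2+1+2 = 7 ✓
Line 3: "tenderly five lightning stirs": 3+1+2+1 = 7 (expected 5)

No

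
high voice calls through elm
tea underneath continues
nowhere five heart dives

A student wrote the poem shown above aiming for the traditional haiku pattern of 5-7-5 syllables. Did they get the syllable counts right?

Yes

Line 1: high (1), voice (1), calls (1), through (1), elm (1) → 5 ✓
Line 2: tea (1), underneath (3), continues (3) → 7 ✓
Line 3: nowhere (2), five (1), heart (1), dives (1) → 5 ✓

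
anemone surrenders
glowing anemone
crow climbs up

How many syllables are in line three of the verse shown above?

3

Line three: crow(1) + climbs(1) + up(1) = 3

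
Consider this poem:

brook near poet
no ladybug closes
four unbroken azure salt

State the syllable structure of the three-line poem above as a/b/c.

Line 1: brook (1), near (1), poet (2) → 4
Line 2: no (1), ladybug (3), closes (2) → 6
Line 3: four (1), unbroken (3), azure (2), salt (1) → 7

4/6/7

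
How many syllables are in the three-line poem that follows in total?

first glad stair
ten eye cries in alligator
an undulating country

Line 1: first (1), glad (1), stair (1) → 3
Line 2: ten (1), eye (1), cries (1), in (1), alligator (4) → 8
Line 3: an (1), undulating (4), country (2) → 7
Total: 3 + 8 + 7 = 18

18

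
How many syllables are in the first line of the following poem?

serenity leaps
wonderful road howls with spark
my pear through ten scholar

5

The first line: "serenity leaps": 4+1 = 5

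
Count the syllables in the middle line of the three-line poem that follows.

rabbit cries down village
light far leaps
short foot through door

3

The middle line: "light far leaps": 1+1+1 = 3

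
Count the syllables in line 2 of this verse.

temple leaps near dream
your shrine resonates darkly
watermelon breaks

7

Line 2: "your shrine resonates darkly": 1+1+3+2 = 7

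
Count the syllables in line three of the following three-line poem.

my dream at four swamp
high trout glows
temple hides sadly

Line three: temple(2) + hides(1) + sadly(2) = 5

5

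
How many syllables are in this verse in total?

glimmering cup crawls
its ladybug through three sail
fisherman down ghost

Line 1: glimmering(3) + cup(1) + crawls(1) = 5
Line 2: its(1) + ladybug(3) + through(1) + three(1) + sail(1) = 7
Line 3: fisherman(3) + down(1) + ghost(1) = 5
Total: 5 + 7 + 5 = 17

17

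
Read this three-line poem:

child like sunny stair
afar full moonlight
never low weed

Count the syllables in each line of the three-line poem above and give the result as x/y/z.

5/5/4

Line 1: child (1), like (1), sunny (2), stair (1) → 5
Line 2: afar (2), full (1), moonlight (2) → 5
Line 3: never (2), low (1), weed (1) → 4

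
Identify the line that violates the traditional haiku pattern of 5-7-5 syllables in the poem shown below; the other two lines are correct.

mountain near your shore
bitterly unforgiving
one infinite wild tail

The third line

Line 1: mountain (2), near (1), your (1), shore (1) → 5 ✓
Line 2: bitterly (3), unforgiving (4) → 7 ✓
Line 3: one (1), infinite (3), wild (1), tail (1) → 6 (expected 5)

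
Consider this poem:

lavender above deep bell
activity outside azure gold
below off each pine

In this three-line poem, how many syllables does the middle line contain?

9

The middle line: activity(4) + outside(2) + azure(2) + gold(1) = 9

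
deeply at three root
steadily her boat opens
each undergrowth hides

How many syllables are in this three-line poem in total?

Line 1: deeply (2), at (1), three (1), root (1) → 5
Line 2: steadily (3), her (1), boat (1), opens (2) → 7
Line 3: each (1), undergrowth (3), hides (1) → 5
Total: 5 + 7 + 5 = 17

17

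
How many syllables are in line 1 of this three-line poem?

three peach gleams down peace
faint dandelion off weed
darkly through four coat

Line 1: "three peach gleams down peace": 1+1+1+1+1 = 5

5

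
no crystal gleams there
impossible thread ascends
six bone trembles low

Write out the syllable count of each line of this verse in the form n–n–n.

5–7–5

Line 1: "no crystal gleams there": 1+2+1+1 = 5
Line 2: "impossible thread ascends": 4+1+2 = 7
Line 3: "six bone trembles low": 1+1+2+1 = 5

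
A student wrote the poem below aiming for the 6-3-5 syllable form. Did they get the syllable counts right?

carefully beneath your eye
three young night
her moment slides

No

Line 1: carefully(3) + beneath(2) + your(1) + eye(1) = 7 (expected 6)
Line 2: three(1) + young(1) + night(1) = 3 ✓
Line 3: her(1) + moment(2) + slides(1) = 4 (expected 5)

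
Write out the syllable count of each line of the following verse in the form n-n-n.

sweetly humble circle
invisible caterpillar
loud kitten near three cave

Line 1: sweetly(2) + humble(2) + circle(2) = 6
Line 2: invisible(4) + caterpillar(4) = 8
Line 3: loud(1) + kitten(2) + near(1) + three(1) + cave(1) = 6

6-8-6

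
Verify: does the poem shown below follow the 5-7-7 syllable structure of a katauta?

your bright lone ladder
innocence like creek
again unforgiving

Line 1: "your bright lone ladder": 1+1+1+2 = 5 ✓
Line 2: "innocence like creek": 3+1+1 = 5 (expected 7)
Line 3: "again unforgiving": 2+4 = 6 (expected 7)

No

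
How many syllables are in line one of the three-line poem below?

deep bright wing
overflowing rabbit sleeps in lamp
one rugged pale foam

3

Line one: deep (1), bright (1), wing (1) → 3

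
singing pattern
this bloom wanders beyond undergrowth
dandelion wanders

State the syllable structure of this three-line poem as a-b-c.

4-9-6

Line 1: "singing pattern": 2+2 = 4
Line 2: "this bloom wanders beyond undergrowth": 1+1+2+2+3 = 9
Line 3: "dandelion wanders": 4+2 = 6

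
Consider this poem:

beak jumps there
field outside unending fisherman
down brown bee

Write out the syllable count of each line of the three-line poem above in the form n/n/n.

Line 1: beak(1) + jumps(1) + there(1) = 3
Line 2: field(1) + outside(2) + unending(3) + fisherman(3) = 9
Line 3: down(1) + brown(1) + bee(1) = 3

3/9/3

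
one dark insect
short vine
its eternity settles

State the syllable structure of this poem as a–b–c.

Line 1: "one dark insect": 1+1+2 = 4
Line 2: "short vine": 1+1 = 2
Line 3: "its eternity settles": 1+4+2 = 7

4–2–7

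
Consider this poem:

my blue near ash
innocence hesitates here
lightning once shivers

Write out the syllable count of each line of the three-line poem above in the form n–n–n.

4–7–5

Line 1: "my blue near ash": 1+1+1+1 = 4
Line 2: "innocence hesitates here": 3+3+1 = 7
Line 3: "lightning once shivers": 2+1+2 = 5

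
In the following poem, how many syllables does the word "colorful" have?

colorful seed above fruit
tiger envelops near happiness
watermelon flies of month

3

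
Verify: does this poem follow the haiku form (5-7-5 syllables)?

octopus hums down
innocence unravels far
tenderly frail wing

Line 1: octopus(3) + hums(1) + down(1) = 5 ✓
Line 2: innocence(3) + unravels(3) + far(1) = 7 ✓
Line 3: tenderly(3) + frail(1) + wing(1) = 5 ✓

Yes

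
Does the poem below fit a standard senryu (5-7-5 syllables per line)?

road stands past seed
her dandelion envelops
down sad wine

Line 1: road (1), stands (1), past (1), seed (1) → 4 (expected 5)
Line 2: her (1), dandelion (4), envelops (3) → 8 (expected 7)
Line 3: down (1), sad (1), wine (1) → 3 (expected 5)

No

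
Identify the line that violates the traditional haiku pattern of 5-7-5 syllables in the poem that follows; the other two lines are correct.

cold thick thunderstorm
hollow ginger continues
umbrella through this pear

Line 1: "cold thick thunderstorm": 1+1+3 = 5 ✓
Line 2: "hollow ginger continues": 2+2+3 = 7 ✓
Line 3: "umbrella through this pear": 3+1+1+1 = 6 (expected 5)

The third line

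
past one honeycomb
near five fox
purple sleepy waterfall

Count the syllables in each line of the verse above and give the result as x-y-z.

5-3-7

Line 1: past(1) + one(1) + honeycomb(3) = 5
Line 2: near(1) + five(1) + fox(1) = 3
Line 3: purple(2) + sleepy(2) + waterfall(3) = 7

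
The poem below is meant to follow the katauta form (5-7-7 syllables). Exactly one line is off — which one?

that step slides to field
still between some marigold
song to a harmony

The third line

Line 1: that (1), step (1), slides (1), to (1), field (1) → 5 ✓
Line 2: still (1), between (2), some (1), marigold (3) → 7 ✓
Line 3: song (1), to (1), a (1), harmony (3) → 6 (expected 7)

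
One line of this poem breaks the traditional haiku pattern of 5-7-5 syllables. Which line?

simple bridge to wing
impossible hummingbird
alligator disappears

Line 1: simple (2), bridge (1), to (1), wing (1) → 5 ✓
Line 2: impossible (4), hummingbird (3) → 7 ✓
Line 3: alligator (4), disappears (3) → 7 (expected 5)

The third line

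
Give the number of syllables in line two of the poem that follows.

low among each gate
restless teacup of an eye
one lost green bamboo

Line two: restless (2), teacup (2), of (1), an (1), eye (1) → 7

7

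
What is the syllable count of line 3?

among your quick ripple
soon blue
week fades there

Line 3: week(1) + fades(1) + there(1) = 3

3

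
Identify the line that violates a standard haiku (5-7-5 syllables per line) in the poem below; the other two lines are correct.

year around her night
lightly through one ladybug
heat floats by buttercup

The third line

Line 1: year (1), around (2), her (1), night (1) → 5 ✓
Line 2: lightly (2), through (1), one (1), ladybug (3) → 7 ✓
Line 3: heat (1), floats (1), by (1), buttercup (3) → 6 (expected 5)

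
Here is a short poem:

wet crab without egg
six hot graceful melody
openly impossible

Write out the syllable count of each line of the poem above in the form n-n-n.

5-7-7

Line 1: wet(1) + crab(1) + without(2) + egg(1) = 5
Line 2: six(1) + hot(1) + graceful(2) + melody(3) = 7
Line 3: openly(3) + impossible(4) = 7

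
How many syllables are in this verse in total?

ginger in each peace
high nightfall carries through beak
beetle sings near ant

Line 1: ginger (2), in (1), each (1), peace (1) → 5
Line 2: high (1), nightfall (2), carries (2), through (1), beak (1) → 7
Line 3: beetle (2), sings (1), near (1), ant (1) → 5
Total: 5 + 7 + 5 = 17

17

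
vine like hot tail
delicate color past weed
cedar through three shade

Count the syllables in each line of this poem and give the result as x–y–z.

4–7–5

Line 1: vine(1) + like(1) + hot(1) + tail(1) = 4
Line 2: delicate(3) + color(2) + past(1) + weed(1) = 7
Line 3: cedar(2) + through(1) + three(1) + shade(1) = 5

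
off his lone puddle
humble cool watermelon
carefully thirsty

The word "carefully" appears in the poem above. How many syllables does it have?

"carefully" has 3 syllables.

3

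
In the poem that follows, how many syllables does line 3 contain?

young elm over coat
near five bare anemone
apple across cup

5

Line 3: apple (2), across (2), cup (1) → 5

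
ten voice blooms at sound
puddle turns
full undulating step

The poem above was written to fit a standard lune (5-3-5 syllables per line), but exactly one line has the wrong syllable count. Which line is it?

Line 1: ten(1) + voice(1) + blooms(1) + at(1) + sound(1) = 5 ✓
Line 2: puddle(2) + turns(1) = 3 ✓
Line 3: full(1) + undulating(4) + step(1) = 6 (expected 5)

The third line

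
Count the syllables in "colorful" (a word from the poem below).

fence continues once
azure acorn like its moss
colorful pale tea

3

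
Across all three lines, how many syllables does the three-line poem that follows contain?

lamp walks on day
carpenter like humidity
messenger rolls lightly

Line 1: lamp(1) + walks(1) + on(1) + day(1) = 4
Line 2: carpenter(3) + like(1) + humidity(4) = 8
Line 3: messenger(3) + rolls(1) + lightly(2) = 6
Total: 4 + 8 + 6 = 18

18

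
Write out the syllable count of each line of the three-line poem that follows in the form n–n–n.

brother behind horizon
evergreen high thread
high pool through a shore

Line 1: "brother behind horizon": 2+2+3 = 7
Line 2: "evergreen high thread": 3+1+1 = 5
Line 3: "high pool through a shore": 1+1+1+1+1 = 5

7–5–5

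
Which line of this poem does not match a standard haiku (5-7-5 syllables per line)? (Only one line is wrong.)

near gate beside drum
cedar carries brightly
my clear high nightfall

Line 1: near (1), gate (1), beside (2), drum (1) → 5 ✓
Line 2: cedar (2), carries (2), brightly (2) → 6 (expected 7)
Line 3: my (1), clear (1), high (1), nightfall (2) → 5 ✓

The second line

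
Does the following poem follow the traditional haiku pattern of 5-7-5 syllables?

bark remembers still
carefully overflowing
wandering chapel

Yes

Line 1: bark (1), remembers (3), still (1) → 5 ✓
Line 2: carefully (3), overflowing (4) → 7 ✓
Line 3: wandering (3), chapel (2) → 5 ✓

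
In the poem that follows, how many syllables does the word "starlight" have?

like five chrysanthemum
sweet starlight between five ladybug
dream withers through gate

2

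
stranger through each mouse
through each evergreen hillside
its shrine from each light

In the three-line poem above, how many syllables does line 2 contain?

7

Line 2: through(1) + each(1) + evergreen(3) + hillside(2) = 7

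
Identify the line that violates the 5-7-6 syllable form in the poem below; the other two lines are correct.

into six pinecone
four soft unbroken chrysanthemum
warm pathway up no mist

Line 2

Line 1: "into six pinecone": 2+1+2 = 5 ✓
Line 2: "four soft unbroken chrysanthemum": 1+1+3+4 = 9 (expected 7)
Line 3: "warm pathway up no mist": 1+2+1+1+1 = 6 ✓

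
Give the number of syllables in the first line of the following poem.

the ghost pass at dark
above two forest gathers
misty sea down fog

5

The first line: the(1) + ghost(1) + pass(1) + at(1) + dark(1) = 5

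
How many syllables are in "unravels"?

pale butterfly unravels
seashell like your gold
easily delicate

3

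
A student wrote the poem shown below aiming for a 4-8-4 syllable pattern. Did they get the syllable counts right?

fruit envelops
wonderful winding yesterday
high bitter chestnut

No

Line 1: fruit (1), envelops (3) → 4 ✓
Line 2: wonderful (3), winding (2), yesterday (3) → 8 ✓
Line 3: high (1), bitter (2), chestnut (2) → 5 (expected 4)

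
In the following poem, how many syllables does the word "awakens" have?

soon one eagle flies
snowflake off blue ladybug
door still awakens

3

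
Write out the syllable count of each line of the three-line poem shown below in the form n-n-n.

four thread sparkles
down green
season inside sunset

4-2-6

Line 1: "four thread sparkles": 1+1+2 = 4
Line 2: "down green": 1+1 = 2
Line 3: "season inside sunset": 2+2+2 = 6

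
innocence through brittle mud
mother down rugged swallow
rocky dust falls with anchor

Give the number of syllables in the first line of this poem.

The first line: "innocence through brittle mud": 3+1+2+1 = 7

7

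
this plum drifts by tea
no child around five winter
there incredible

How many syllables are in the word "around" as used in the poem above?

2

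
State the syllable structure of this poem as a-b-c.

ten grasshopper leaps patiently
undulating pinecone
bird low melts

Line 1: ten (1), grasshopper (3), leaps (1), patiently (3) → 8
Line 2: undulating (4), pinecone (2) → 6
Line 3: bird (1), low (1), melts (1) → 3

8-6-3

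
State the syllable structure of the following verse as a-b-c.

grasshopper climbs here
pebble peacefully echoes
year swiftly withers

5-7-5

Line 1: "grasshopper climbs here": 3+1+1 = 5
Line 2: "pebble peacefully echoes": 2+3+2 = 7
Line 3: "year swiftly withers": 1+2+2 = 5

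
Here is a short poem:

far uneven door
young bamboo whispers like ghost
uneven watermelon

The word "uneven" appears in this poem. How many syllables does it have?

3

"uneven" has 3 syllables.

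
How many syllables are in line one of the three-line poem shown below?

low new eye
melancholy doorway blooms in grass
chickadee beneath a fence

Line one: low(1) + new(1) + eye(1) = 3

3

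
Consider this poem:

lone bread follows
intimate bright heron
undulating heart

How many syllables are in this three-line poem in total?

Line 1: "lone bread follows": 1+1+2 = 4
Line 2: "intimate bright heron": 3+1+2 = 6
Line 3: "undulating heart": 4+1 = 5
Total: 4 + 6 + 5 = 15

15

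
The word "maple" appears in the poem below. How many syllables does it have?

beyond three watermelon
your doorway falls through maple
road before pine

2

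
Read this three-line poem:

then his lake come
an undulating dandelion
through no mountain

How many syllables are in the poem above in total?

Line 1: "then his lake come": 1+1+1+1 = 4
Line 2: "an undulating dandelion": 1+4+4 = 9
Line 3: "through no mountain": 1+1+2 = 4
Total: 4 + 9 + 4 = 17

17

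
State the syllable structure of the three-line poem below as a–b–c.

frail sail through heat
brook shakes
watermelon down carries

Line 1: "frail sail through heat": 1+1+1+1 = 4
Line 2: "brook shakes": 1+1 = 2
Line 3: "watermelon down carries": 4+1+2 = 7

4–2–7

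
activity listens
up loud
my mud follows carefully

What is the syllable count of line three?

Line three: "my mud follows carefully": 1+1+2+3 = 7

7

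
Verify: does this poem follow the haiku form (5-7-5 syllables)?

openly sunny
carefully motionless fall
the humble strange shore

Line 1: openly(3) + sunny(2) = 5 ✓
Line 2: carefully(3) + motionless(3) + fall(1) = 7 ✓
Line 3: the(1) + humble(2) + strange(1) + shore(1) = 5 ✓

Yes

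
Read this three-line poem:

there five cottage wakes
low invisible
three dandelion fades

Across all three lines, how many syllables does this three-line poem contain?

Line 1: "there five cottage wakes": 1+1+2+1 = 5
Line 2: "low invisible": 1+4 = 5
Line 3: "three dandelion fades": 1+4+1 = 6
Total: 5 + 5 + 6 = 16

16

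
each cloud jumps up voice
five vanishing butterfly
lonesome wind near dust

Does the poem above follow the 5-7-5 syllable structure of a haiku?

Yes

Line 1: each (1), cloud (1), jumps (1), up (1), voice (1) → 5 ✓
Line 2: five (1), vanishing (3), butterfly (3) → 7 ✓
Line 3: lonesome (2), wind (1), near (1), dust (1) → 5 ✓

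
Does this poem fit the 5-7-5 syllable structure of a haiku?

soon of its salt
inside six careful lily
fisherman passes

Line 1: soon (1), of (1), its (1), salt (1) → 4 (expected 5)
Line 2: inside (2), six (1), careful (2), lily (2) → 7 ✓
Line 3: fisherman (3), passes (2) → 5 ✓

No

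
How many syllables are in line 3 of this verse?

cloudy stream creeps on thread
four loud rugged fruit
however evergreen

Line 3: however(3) + evergreen(3) = 6

6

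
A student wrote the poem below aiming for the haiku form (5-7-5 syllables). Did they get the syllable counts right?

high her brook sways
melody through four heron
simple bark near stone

No

Line 1: high (1), her (1), brook (1), sways (1) → 4 (expected 5)
Line 2: melody (3), through (1), four (1), heron (2) → 7 ✓
Line 3: simple (2), bark (1), near (1), stone (1) → 5 ✓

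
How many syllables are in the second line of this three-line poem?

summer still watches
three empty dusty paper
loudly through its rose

7

The second line: three (1), empty (2), dusty (2), paper (2) → 7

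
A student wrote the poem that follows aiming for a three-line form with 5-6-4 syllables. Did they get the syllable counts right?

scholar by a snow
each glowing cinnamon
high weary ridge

Yes

Line 1: scholar(2) + by(1) + a(1) + snow(1) = 5 ✓
Line 2: each(1) + glowing(2) + cinnamon(3) = 6 ✓
Line 3: high(1) + weary(2) + ridge(1) = 4 ✓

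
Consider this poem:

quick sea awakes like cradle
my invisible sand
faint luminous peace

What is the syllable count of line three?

5

Line three: faint(1) + luminous(3) + peace(1) = 5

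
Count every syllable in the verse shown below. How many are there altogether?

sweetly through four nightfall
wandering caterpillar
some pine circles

17

Line 1: "sweetly through four nightfall": 2+1+1+2 = 6
Line 2: "wandering caterpillar": 3+4 = 7
Line 3: "some pine circles": 1+1+2 = 4
Total: 6 + 7 + 4 = 17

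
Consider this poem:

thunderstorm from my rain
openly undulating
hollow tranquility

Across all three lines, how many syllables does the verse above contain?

Line 1: thunderstorm(3) + from(1) + my(1) + rain(1) = 6
Line 2: openly(3) + undulating(4) = 7
Line 3: hollow(2) + tranquility(4) = 6
Total: 6 + 7 + 6 = 19

19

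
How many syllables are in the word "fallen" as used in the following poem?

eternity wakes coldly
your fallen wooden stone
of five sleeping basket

"fallen" has 2 syllables.

2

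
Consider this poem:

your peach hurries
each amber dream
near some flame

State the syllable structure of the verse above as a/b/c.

Line 1: your (1), peach (1), hurries (2) → 4
Line 2: each (1), amber (2), dream (1) → 4
Line 3: near (1), some (1), flame (1) → 3

4/4/3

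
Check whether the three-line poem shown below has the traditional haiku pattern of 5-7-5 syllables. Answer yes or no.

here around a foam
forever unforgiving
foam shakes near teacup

Yes

Line 1: here (1), around (2), a (1), foam (1) → 5 ✓
Line 2: forever (3), unforgiving (4) → 7 ✓
Line 3: foam (1), shakes (1), near (1), teacup (2) → 5 ✓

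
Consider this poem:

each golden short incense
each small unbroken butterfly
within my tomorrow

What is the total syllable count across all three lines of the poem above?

20

Line 1: each(1) + golden(2) + short(1) + incense(2) = 6
Line 2: each(1) + small(1) + unbroken(3) + butterfly(3) = 8
Line 3: within(2) + my(1) + tomorrow(3) = 6
Total: 6 + 8 + 6 = 20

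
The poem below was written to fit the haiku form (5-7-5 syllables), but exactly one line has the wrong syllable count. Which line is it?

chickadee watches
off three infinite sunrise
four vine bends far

The third line

Line 1: "chickadee watches": 3+2 = 5 ✓
Line 2: "off three infinite sunrise": 1+1+3+2 = 7 ✓
Line 3: "four vine bends far": 1+1+1+1 = 4 (expected 5)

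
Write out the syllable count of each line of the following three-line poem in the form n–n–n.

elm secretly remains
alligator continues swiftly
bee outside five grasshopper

6–9–7

Line 1: "elm secretly remains": 1+3+2 = 6
Line 2: "alligator continues swiftly": 4+3+2 = 9
Line 3: "bee outside five grasshopper": 1+2+1+3 = 7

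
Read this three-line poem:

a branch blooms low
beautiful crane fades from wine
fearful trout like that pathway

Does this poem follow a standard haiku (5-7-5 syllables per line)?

No

Line 1: a (1), branch (1), blooms (1), low (1) → 4 (expected 5)
Line 2: beautiful (3), crane (1), fades (1), from (1), wine (1) → 7 ✓
Line 3: fearful (2), trout (1), like (1), that (1), pathway (2) → 7 (expected 5)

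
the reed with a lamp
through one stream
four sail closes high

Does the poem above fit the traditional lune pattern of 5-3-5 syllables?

Yes

Line 1: the(1) + reed(1) + with(1) + a(1) + lamp(1) = 5 ✓
Line 2: through(1) + one(1) + stream(1) = 3 ✓
Line 3: four(1) + sail(1) + closes(2) + high(1) = 5 ✓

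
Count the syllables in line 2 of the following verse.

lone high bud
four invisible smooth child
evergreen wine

Line 2: four (1), invisible (4), smooth (1), child (1) → 7

7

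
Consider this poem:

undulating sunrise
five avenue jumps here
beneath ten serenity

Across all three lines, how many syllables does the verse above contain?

19

Line 1: "undulating sunrise": 4+2 = 6
Line 2: "five avenue jumps here": 1+3+1+1 = 6
Line 3: "beneath ten serenity": 2+1+4 = 7
Total: 6 + 6 + 7 = 19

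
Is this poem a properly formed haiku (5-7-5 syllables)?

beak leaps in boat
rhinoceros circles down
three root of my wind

No

Line 1: beak(1) + leaps(1) + in(1) + boat(1) = 4 (expected 5)
Line 2: rhinoceros(4) + circles(2) + down(1) = 7 ✓
Line 3: three(1) + root(1) + of(1) + my(1) + wind(1) = 5 ✓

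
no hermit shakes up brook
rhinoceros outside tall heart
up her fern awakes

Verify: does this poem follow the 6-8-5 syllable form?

Line 1: no(1) + hermit(2) + shakes(1) + up(1) + brook(1) = 6 ✓
Line 2: rhinoceros(4) + outside(2) + tall(1) + heart(1) = 8 ✓
Line 3: up(1) + her(1) + fern(1) + awakes(2) = 5 ✓

Yes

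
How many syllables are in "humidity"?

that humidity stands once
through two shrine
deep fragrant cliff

4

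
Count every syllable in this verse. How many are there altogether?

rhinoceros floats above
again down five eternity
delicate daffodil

Line 1: "rhinoceros floats above": 4+1+2 = 7
Line 2: "again down five eternity": 2+1+1+4 = 8
Line 3: "delicate daffodil": 3+3 = 6
Total: 7 + 8 + 6 = 21

21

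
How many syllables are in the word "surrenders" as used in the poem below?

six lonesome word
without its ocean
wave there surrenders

3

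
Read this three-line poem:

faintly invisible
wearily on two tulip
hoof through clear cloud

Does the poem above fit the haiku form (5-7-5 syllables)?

Line 1: "faintly invisible": 2+4 = 6 (expected 5)
Line 2: "wearily on two tulip": 3+1+1+2 = 7 ✓
Line 3: "hoof through clear cloud": 1+1+1+1 = 4 (expected 5)

No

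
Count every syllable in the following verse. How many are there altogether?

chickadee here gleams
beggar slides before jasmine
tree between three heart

Line 1: "chickadee here gleams": 3+1+1 = 5
Line 2: "beggar slides before jasmine": 2+1+2+2 = 7
Line 3: "tree between three heart": 1+2+1+1 = 5
Total: 5 + 7 + 5 = 17

17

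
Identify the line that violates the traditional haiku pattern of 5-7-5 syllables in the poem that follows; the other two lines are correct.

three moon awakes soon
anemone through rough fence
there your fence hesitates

Line 1: three (1), moon (1), awakes (2), soon (1) → 5 ✓
Line 2: anemone (4), through (1), rough (1), fence (1) → 7 ✓
Line 3: there (1), your (1), fence (1), hesitates (3) → 6 (expected 5)

Line 3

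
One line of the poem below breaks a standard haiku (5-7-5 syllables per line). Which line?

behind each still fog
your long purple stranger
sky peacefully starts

Line 2

Line 1: "behind each still fog": 2+1+1+1 = 5 ✓
Line 2: "your long purple stranger": 1+1+2+2 = 6 (expected 7)
Line 3: "sky peacefully starts": 1+3+1 = 5 ✓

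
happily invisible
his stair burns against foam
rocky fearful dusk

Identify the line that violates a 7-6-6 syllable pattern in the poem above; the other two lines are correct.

Line 3

Line 1: "happily invisible": 3+4 = 7 ✓
Line 2: "his stair burns against foam": 1+1+1+2+1 = 6 ✓
Line 3: "rocky fearful dusk": 2+2+1 = 5 (expected 6)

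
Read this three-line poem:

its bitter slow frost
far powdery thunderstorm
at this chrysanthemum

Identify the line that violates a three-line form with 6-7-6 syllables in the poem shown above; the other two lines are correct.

Line 1

Line 1: its(1) + bitter(2) + slow(1) + frost(1) = 5 (expected 6)
Line 2: far(1) + powdery(3) + thunderstorm(3) = 7 ✓
Line 3: at(1) + this(1) + chrysanthemum(4) = 6 ✓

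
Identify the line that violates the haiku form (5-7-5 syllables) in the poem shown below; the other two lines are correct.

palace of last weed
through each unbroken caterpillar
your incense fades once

The second line

Line 1: palace (2), of (1), last (1), weed (1) → 5 ✓
Line 2: through (1), each (1), unbroken (3), caterpillar (4) → 9 (expected 7)
Line 3: your (1), incense (2), fades (1), once (1) → 5 ✓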